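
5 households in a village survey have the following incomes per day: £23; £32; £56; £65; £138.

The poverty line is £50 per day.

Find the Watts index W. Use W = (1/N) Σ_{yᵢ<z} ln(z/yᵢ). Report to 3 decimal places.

Incomes under z: £23, £32 (q = 2 of N = 5).
Log shortfalls: ln(50/23) = 0.7765; ln(50/32) = 0.4463.
W = 1.222816 / 5 = 0.245.

0.245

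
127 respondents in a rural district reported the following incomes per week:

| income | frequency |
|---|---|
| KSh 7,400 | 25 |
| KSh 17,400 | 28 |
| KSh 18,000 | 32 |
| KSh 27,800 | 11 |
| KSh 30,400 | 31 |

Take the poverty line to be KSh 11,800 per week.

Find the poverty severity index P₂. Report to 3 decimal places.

Poor units: 25×KSh 7,400 (q = 25 of N = 127).
Relative gaps: (11800−7400)/11800 = 0.3729 (×25).
Squared: 0.1390 (×25).
Sum = 3.476013; P₂ = 3.476013 / 127 = 0.027.

0.027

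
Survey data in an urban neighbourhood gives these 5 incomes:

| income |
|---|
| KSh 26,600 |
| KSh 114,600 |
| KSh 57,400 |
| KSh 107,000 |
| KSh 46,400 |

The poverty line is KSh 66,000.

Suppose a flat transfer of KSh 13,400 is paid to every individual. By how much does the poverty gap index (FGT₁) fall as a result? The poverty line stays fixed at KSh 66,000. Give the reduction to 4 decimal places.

0.1073

Before: below the line — KSh 26,600, KSh 46,400, KSh 57,400; poverty gap index (FGT₁) = 0.204848.
After the KSh 13,400 transfer: below the line — KSh 40,000, KSh 59,800; poverty gap index (FGT₁) = 0.097576.
Reduction = 0.204848 − 0.097576 = 0.1073.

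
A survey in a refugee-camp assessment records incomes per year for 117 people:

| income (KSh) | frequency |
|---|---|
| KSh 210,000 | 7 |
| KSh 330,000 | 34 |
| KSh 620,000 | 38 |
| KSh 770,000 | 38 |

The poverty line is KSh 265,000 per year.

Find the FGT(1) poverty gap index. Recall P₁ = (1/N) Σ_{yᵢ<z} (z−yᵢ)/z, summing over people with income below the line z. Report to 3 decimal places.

Incomes under z: 7×KSh 210,000 (q = 7 of N = 117).
Relative gaps: (265000−210000)/265000 = 0.2075 (×7).
Σ = 1.452830. Dividing by the full population N = 117 gives P₁ = 0.012.

0.012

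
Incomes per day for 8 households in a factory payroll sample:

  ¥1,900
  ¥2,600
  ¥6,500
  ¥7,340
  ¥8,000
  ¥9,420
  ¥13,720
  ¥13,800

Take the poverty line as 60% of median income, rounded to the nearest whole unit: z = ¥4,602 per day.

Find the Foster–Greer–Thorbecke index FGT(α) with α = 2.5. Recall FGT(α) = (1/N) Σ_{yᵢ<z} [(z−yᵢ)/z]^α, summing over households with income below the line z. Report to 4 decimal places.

Below z: ¥1,900, ¥2,600 (q = 2 of N = 8).
Relative gaps: (4602−1900)/4602 = 0.5871; (4602−2600)/4602 = 0.4350.
Raised to α = 2.5: 0.26415; 0.12482.
Sum = 0.388970; FGT(2.5) = 0.388970 / 8 = 0.0486.

0.0486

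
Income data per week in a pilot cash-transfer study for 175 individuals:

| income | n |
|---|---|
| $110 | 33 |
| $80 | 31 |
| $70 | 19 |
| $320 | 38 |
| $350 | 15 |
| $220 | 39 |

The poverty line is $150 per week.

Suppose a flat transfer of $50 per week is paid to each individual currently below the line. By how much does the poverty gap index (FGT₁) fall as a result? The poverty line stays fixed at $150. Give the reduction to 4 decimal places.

Before: below the line — 19×$70, 31×$80, 33×$110; poverty gap index (FGT₁) = 0.190857.
After the $50 transfer: below the line — 19×$120, 31×$130; poverty gap index (FGT₁) = 0.045333.
Reduction = 0.190857 − 0.045333 = 0.1455.

0.1455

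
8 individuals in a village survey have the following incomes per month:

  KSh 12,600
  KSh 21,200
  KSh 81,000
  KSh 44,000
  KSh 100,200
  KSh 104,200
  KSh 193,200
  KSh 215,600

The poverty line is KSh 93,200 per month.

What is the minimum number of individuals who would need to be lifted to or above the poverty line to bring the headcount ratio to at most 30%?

Currently q = 4 of N = 8 are below the line (H = 0.500).
A headcount ratio of at most 30% allows at most ⌊0.30 × 8⌋ = 2 poor individuals.
So at least 4 − 2 = 2 must be lifted.

2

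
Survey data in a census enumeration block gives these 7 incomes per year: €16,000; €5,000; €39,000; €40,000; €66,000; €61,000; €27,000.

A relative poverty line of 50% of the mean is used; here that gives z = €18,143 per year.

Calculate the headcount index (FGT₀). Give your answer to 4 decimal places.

2 of the 7 workers have income below €18,143.
H = 2/7 = 0.2857.

0.2857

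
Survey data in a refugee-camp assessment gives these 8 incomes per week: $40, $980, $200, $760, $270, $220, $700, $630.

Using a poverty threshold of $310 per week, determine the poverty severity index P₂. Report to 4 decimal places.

Below the line: $40, $200, $220, $270 (q = 4 of N = 8).
Gap ratios (z−y)/z: (310−40)/310 = 0.8710; (310−200)/310 = 0.3548; (310−220)/310 = 0.2903; (310−270)/310 = 0.1290.
Squared: 0.7586; 0.1259; 0.0843; 0.0166.
Sum = 0.985432; P₂ = 0.985432 / 8 = 0.1232.

0.1232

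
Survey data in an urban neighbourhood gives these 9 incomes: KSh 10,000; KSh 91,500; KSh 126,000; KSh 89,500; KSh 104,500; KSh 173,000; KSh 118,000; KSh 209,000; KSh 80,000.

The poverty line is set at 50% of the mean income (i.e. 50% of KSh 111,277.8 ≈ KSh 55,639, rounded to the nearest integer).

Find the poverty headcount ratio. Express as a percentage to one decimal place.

11.1%

1 of the 9 workers have income below KSh 55,639.
H = 1/9 = 11.1%.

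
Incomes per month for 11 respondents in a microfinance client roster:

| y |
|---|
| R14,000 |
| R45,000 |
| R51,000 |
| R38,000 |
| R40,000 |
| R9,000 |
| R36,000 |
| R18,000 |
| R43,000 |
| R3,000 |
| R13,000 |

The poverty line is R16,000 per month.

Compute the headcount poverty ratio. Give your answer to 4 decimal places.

0.3636

4 of the 11 respondents have income below R16,000.
H = 4/11 = 0.3636.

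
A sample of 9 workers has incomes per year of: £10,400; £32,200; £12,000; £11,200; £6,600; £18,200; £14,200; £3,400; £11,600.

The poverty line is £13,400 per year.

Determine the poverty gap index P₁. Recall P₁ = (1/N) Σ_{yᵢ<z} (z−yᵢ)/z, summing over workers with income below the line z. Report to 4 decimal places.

Below z: £3,400, £6,600, £10,400, £11,200, £11,600, £12,000 (q = 6 of N = 9).
Relative gaps: (13400−3400)/13400 = 0.7463; (13400−6600)/13400 = 0.5075; (13400−10400)/13400 = 0.2239; (13400−11200)/13400 = 0.1642; (13400−11600)/13400 = 0.1343; (13400−12000)/13400 = 0.1045.
Σ = 1.880597. Dividing by the full population N = 9 gives P₁ = 0.2090.

0.2090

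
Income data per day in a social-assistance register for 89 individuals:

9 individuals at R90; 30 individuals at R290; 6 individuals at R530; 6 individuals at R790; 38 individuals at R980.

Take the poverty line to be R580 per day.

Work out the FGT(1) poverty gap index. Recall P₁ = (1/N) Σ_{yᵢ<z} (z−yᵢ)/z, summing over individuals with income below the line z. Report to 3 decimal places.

0.260

Below the line: 9×R90, 30×R290, 6×R530 (q = 45 of N = 89).
Normalized shortfalls: (580−90)/580 = 0.8448 (×9); (580−290)/580 = 0.5000 (×30); (580−530)/580 = 0.0862 (×6).
Sum of shortfalls = 23.120690; P₁ averages over all N: 23.120690 / 89 = 0.260.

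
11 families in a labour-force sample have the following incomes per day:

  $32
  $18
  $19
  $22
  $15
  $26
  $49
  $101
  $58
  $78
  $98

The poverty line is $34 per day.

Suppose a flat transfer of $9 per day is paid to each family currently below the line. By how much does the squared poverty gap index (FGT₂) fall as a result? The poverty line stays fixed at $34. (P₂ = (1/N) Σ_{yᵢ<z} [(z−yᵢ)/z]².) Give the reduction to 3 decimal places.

Before: below the line — $15, $18, $19, $22, $26, $32; squared poverty gap index (FGT₂) = 0.08289.
After the $9 transfer: below the line — $24, $27, $28, $31; squared poverty gap index (FGT₂) = 0.01526.
Reduction = 0.08289 − 0.01526 = 0.068.

0.068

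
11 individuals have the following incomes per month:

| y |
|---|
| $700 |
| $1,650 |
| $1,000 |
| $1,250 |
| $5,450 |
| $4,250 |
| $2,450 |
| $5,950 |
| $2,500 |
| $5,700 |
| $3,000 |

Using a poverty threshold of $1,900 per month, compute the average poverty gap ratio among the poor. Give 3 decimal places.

0.395

Incomes under z: $700, $1,000, $1,250, $1,650 (q = 4 of N = 11).
Shortfall ratios (z−y)/z: 0.6316, 0.4737, 0.3421, 0.1316; sum = 1.578947.
The income-gap ratio divides by q (the poor only): 1.578947 / 4 = 0.395.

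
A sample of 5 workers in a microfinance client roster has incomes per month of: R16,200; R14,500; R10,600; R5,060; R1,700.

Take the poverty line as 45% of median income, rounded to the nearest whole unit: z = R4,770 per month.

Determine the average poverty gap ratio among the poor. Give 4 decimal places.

Incomes under z: R1,700 (q = 1 of N = 5).
Relative gaps: 0.6436; sum = 0.643606.
I averages over the q = 1 poor units only: 0.643606 / 1 = 0.6436.

0.6436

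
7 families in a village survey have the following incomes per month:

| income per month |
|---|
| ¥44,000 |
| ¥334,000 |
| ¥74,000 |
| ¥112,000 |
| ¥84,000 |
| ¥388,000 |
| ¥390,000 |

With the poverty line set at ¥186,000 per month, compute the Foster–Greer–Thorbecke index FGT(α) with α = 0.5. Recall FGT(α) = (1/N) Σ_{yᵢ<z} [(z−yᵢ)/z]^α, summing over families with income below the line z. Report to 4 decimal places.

0.4316

Poor units: ¥44,000, ¥74,000, ¥84,000, ¥112,000 (q = 4 of N = 7).
Relative gaps: (186000−44000)/186000 = 0.7634; (186000−74000)/186000 = 0.6022; (186000−84000)/186000 = 0.5484; (186000−112000)/186000 = 0.3978.
Raised to α = 0.5: 0.87375; 0.77598; 0.74053; 0.63075.
Sum = 3.021019; FGT(0.5) = 3.021019 / 7 = 0.4316.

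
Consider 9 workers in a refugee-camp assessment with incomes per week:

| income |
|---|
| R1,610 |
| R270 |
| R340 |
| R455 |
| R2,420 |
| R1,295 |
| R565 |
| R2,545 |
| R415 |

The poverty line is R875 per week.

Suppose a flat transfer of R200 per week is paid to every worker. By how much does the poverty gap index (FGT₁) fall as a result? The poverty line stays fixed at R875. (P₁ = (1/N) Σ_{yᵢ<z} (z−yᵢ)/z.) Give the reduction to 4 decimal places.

0.1270

Before: below the line — R270, R340, R415, R455, R565; poverty gap index (FGT₁) = 0.295873.
After the R200 transfer: below the line — R470, R540, R615, R655, R765; poverty gap index (FGT₁) = 0.168889.
Reduction = 0.295873 − 0.168889 = 0.1270.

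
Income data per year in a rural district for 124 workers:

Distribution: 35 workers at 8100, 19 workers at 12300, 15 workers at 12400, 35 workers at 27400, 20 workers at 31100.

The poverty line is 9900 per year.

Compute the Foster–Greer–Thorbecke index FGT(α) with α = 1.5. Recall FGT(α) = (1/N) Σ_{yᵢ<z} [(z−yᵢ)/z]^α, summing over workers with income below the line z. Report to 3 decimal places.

0.022

Poor units: 35×8100 (q = 35 of N = 124).
Gap ratios (z−y)/z: (9900−8100)/9900 = 0.1818 (×35).
Raised to α = 1.5: 0.07753 (×35).
Sum = 2.713464; FGT(1.5) = 2.713464 / 124 = 0.022.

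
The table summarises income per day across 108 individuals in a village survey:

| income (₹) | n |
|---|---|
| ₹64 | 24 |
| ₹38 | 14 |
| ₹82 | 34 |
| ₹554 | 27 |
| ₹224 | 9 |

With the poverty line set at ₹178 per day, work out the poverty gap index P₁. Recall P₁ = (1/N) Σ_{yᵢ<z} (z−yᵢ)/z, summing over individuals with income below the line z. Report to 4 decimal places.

0.4141

Below the line: 14×₹38, 24×₹64, 34×₹82 (q = 72 of N = 108).
Relative gaps: (178−38)/178 = 0.7865 (×14); (178−64)/178 = 0.6404 (×24); (178−82)/178 = 0.5393 (×34).
Sum of shortfalls = 44.719101; P₁ averages over all N: 44.719101 / 108 = 0.4141.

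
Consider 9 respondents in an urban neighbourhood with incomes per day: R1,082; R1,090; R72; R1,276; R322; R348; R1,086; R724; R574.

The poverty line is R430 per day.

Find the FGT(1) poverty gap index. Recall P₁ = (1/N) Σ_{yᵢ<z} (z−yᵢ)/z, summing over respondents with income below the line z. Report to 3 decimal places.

0.142

Below the line: R72, R322, R348 (q = 3 of N = 9).
Normalized shortfalls: (430−72)/430 = 0.8326; (430−322)/430 = 0.2512; (430−348)/430 = 0.1907.
Σ = 1.274419. Dividing by the full population N = 9 gives P₁ = 0.142.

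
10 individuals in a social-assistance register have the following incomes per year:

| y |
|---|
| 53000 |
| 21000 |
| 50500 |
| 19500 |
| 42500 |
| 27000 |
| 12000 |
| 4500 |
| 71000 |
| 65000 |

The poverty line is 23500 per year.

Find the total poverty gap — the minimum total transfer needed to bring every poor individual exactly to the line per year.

Incomes under z: 4500, 12000, 19500, 21000 (q = 4 of N = 10).
Individual gaps: 23500−4500 = 19000; 23500−12000 = 11500; 23500−19500 = 4000; 23500−21000 = 2500.
Aggregate gap = 37000.

37000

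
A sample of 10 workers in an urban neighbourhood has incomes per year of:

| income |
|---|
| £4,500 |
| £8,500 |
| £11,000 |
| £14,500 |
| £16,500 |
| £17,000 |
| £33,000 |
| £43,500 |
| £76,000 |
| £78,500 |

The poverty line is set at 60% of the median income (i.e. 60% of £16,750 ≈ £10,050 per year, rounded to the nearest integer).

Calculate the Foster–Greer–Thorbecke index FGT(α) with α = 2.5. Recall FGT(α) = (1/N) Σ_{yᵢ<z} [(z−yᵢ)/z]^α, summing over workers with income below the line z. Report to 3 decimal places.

Incomes under z: £4,500, £8,500 (q = 2 of N = 10).
Gap ratios (z−y)/z: (10050−4500)/10050 = 0.5522; (10050−8500)/10050 = 0.1542.
Raised to α = 2.5: 0.22663; 0.00934.
Sum = 0.235971; FGT(2.5) = 0.235971 / 10 = 0.024.

0.024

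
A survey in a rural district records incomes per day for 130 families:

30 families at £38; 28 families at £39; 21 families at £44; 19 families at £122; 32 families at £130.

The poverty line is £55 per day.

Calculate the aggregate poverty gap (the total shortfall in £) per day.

Incomes under z: 30×£38, 28×£39, 21×£44 (q = 79 of N = 130).
Individual gaps: 30×(55−38) = 510; 28×(55−39) = 448; 21×(55−44) = 231.
Aggregate gap = £1,189.

£1,189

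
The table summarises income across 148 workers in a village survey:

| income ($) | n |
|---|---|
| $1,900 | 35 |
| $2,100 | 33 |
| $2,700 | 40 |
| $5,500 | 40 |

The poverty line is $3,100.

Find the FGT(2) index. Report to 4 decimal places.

0.0631

Poor units: 35×$1,900, 33×$2,100, 40×$2,700 (q = 108 of N = 148).
Shortfall ratios: (3100−1900)/3100 = 0.3871 (×35); (3100−2100)/3100 = 0.3226 (×33); (3100−2700)/3100 = 0.1290 (×40).
Squared: 0.1498 (×35); 0.1041 (×33); 0.0166 (×40).
Sum = 9.344433; P₂ = 9.344433 / 148 = 0.0631.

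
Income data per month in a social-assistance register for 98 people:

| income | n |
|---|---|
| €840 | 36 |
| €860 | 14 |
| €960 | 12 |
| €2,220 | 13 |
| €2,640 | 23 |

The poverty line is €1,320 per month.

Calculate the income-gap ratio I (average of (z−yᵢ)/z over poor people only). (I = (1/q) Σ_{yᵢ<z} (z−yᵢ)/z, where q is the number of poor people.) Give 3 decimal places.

Below the line: 36×€840, 14×€860, 12×€960 (q = 62 of N = 98).
Shortfall ratios (z−y)/z: 0.3636 (×36), 0.3485 (×14), 0.2727 (×12); sum = 21.242424.
The income-gap ratio divides by q (the poor only): 21.242424 / 62 = 0.343.

0.343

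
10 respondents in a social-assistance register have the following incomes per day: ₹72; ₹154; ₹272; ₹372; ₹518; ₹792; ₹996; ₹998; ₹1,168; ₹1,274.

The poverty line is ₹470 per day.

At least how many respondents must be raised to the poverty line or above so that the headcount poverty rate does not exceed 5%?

Currently q = 4 of N = 10 are below the line (H = 0.400).
A headcount ratio of at most 5% allows at most ⌊0.05 × 10⌋ = 0 poor respondents.
So at least 4 − 0 = 4 must be lifted.

4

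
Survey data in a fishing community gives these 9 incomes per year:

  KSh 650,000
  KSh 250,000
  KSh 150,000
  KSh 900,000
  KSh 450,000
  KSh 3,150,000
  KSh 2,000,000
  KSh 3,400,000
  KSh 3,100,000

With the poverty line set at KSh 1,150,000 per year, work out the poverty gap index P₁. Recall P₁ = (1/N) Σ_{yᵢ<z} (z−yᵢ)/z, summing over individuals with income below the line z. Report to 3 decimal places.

Incomes under z: KSh 150,000, KSh 250,000, KSh 450,000, KSh 650,000, KSh 900,000 (q = 5 of N = 9).
Gap ratios (z−y)/z: (1150000−150000)/1150000 = 0.8696; (1150000−250000)/1150000 = 0.7826; (1150000−450000)/1150000 = 0.6087; (1150000−650000)/1150000 = 0.4348; (1150000−900000)/1150000 = 0.2174.
Sum of shortfalls = 2.913043; P₁ averages over all N: 2.913043 / 9 = 0.324.

0.324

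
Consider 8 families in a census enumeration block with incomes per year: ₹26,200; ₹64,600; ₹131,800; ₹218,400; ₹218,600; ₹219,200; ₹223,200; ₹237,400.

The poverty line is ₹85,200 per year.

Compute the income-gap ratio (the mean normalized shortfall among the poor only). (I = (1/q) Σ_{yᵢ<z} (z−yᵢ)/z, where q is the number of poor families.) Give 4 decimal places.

0.4671

Incomes under z: ₹26,200, ₹64,600 (q = 2 of N = 8).
Shortfall ratios (z−y)/z: 0.6925, 0.2418; sum = 0.934272.
The income-gap ratio divides by q (the poor only): 0.934272 / 2 = 0.4671.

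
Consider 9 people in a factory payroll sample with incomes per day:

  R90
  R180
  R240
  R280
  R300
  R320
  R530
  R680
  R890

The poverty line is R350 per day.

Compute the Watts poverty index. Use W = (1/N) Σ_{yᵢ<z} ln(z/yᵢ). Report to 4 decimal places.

0.3186

Below z: R90, R180, R240, R280, R300, R320 (q = 6 of N = 9).
Log gaps: ln(350/90) = 1.3581; ln(350/180) = 0.6650; ln(350/240) = 0.3773; ln(350/280) = 0.2231; ln(350/300) = 0.1542; ln(350/320) = 0.0896.
W = 2.867300 / 9 = 0.3186.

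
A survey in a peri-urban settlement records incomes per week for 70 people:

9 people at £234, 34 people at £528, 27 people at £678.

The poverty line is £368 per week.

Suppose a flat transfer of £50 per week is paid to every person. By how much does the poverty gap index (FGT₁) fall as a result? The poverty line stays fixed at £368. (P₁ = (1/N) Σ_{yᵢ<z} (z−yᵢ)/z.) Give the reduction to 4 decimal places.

0.0175

Before: below the line — 9×£234; poverty gap index (FGT₁) = 0.046817.
After the £50 transfer: below the line — 9×£284; poverty gap index (FGT₁) = 0.029348.
Reduction = 0.046817 − 0.029348 = 0.0175.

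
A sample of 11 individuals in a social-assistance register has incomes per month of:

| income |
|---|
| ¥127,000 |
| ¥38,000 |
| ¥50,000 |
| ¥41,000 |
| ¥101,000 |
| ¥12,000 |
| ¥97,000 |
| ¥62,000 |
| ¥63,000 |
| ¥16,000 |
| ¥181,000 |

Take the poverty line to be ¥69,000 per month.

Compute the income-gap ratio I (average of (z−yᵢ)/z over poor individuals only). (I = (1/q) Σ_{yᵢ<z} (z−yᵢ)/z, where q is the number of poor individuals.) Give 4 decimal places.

0.4161

Poor units: ¥12,000, ¥16,000, ¥38,000, ¥41,000, ¥50,000, ¥62,000, ¥63,000 (q = 7 of N = 11).
Relative gaps: 0.8261, 0.7681, 0.4493, 0.4058, 0.2754, 0.1014, 0.0870; sum = 2.913043.
The income-gap ratio divides by q (the poor only): 2.913043 / 7 = 0.4161.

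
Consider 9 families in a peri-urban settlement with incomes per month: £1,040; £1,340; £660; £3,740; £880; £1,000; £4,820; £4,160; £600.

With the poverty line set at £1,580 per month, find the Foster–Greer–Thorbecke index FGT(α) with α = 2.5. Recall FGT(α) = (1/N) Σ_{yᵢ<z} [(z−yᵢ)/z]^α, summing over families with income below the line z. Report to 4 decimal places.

Poor units: £600, £660, £880, £1,000, £1,040, £1,340 (q = 6 of N = 9).
Normalized shortfalls: (1580−600)/1580 = 0.6203; (1580−660)/1580 = 0.5823; (1580−880)/1580 = 0.4430; (1580−1000)/1580 = 0.3671; (1580−1040)/1580 = 0.3418; (1580−1340)/1580 = 0.1519.
Raised to α = 2.5: 0.30299; 0.25872; 0.13065; 0.08164; 0.06829; 0.00899.
Sum = 0.851277; FGT(2.5) = 0.851277 / 9 = 0.0946.

0.0946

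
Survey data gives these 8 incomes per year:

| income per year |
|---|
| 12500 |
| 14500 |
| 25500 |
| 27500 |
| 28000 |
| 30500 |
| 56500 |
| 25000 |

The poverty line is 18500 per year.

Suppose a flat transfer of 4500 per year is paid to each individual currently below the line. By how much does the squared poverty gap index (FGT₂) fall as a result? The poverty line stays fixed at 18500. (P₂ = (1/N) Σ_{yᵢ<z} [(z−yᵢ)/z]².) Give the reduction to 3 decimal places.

Before: below the line — 12500, 14500; squared poverty gap index (FGT₂) = 0.01899.
After the 4500 transfer: below the line — 17000; squared poverty gap index (FGT₂) = 0.00082.
Reduction = 0.01899 − 0.00082 = 0.018.

0.018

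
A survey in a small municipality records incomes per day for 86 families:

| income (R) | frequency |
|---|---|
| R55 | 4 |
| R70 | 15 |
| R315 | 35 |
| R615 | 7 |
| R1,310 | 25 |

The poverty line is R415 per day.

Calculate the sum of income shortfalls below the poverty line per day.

Below the line: 4×R55, 15×R70, 35×R315 (q = 54 of N = 86).
Individual gaps: 4×(415−55) = 1440; 15×(415−70) = 5175; 35×(415−315) = 3500.
Aggregate gap = R10,115.

R10,115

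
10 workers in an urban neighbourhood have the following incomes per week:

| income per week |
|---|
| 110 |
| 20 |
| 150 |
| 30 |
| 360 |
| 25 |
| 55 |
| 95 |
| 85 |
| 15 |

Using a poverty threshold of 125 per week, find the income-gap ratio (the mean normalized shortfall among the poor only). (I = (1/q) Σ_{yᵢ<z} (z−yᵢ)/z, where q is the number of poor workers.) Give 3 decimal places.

0.565

Incomes under z: 15, 20, 25, 30, 55, 85, 95, 110 (q = 8 of N = 10).
Shortfall ratios (z−y)/z: 0.8800, 0.8400, 0.8000, 0.7600, 0.5600, 0.3200, 0.2400, 0.1200; sum = 4.520000.
The income-gap ratio divides by q (the poor only): 4.520000 / 8 = 0.565.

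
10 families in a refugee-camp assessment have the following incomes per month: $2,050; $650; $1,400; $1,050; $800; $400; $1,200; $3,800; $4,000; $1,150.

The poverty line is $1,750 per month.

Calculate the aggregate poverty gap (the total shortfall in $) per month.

Incomes under z: $400, $650, $800, $1,050, $1,150, $1,200, $1,400 (q = 7 of N = 10).
Individual gaps: 1750−400 = 1350; 1750−650 = 1100; 1750−800 = 950; 1750−1050 = 700; 1750−1150 = 600; 1750−1200 = 550; 1750−1400 = 350.
Aggregate gap = $5,600.

$5,600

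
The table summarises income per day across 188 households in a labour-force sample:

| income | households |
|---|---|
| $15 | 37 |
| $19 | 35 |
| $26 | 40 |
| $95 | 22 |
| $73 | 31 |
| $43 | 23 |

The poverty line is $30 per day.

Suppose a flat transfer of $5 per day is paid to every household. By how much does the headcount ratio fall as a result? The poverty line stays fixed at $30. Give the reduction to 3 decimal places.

Before: below the line — 37×$15, 35×$19, 40×$26; headcount ratio = 0.59574.
After the $5 transfer: below the line — 37×$20, 35×$24; headcount ratio = 0.38298.
Reduction = 0.59574 − 0.38298 = 0.213.

0.213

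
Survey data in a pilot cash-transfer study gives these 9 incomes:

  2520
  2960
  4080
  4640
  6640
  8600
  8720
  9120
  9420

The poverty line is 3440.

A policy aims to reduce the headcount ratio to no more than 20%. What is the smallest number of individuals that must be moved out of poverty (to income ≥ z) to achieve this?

1

2 of the 9 individuals are poor, so H = 2/9 = 0.222.
A headcount ratio of at most 20% allows at most ⌊0.20 × 9⌋ = 1 poor individuals.
So at least 2 − 1 = 1 must be lifted.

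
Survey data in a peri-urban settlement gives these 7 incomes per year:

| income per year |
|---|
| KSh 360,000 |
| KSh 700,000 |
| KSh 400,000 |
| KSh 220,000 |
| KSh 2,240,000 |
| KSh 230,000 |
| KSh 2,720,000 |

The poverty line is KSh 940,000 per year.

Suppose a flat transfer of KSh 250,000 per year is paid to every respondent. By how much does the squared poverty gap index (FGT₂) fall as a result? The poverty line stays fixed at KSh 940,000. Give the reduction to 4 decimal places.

0.1750

Before: below the line — KSh 220,000, KSh 230,000, KSh 360,000, KSh 400,000, KSh 700,000; squared poverty gap index (FGT₂) = 0.276159.
After the KSh 250,000 transfer: below the line — KSh 470,000, KSh 480,000, KSh 610,000, KSh 650,000; squared poverty gap index (FGT₂) = 0.101129.
Reduction = 0.276159 − 0.101129 = 0.1750.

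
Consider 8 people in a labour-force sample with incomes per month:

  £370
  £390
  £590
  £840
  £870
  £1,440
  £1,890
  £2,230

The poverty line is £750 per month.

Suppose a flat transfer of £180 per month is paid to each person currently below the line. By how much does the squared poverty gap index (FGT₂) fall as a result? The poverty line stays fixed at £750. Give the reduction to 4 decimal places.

0.0505

Before: below the line — £370, £390, £590; squared poverty gap index (FGT₂) = 0.066578.
After the £180 transfer: below the line — £550, £570; squared poverty gap index (FGT₂) = 0.016089.
Reduction = 0.066578 − 0.016089 = 0.0505.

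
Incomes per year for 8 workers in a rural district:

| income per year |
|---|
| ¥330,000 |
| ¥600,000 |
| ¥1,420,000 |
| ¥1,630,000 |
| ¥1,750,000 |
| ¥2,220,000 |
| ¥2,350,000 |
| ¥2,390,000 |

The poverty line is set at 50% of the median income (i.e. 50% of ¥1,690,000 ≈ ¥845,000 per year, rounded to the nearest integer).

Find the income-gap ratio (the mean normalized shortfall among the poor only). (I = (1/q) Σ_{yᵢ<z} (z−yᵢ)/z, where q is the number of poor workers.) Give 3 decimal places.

Below z: ¥330,000, ¥600,000 (q = 2 of N = 8).
Relative gaps: 0.6095, 0.2899; sum = 0.899408.
The income-gap ratio divides by q (the poor only): 0.899408 / 2 = 0.450.

0.450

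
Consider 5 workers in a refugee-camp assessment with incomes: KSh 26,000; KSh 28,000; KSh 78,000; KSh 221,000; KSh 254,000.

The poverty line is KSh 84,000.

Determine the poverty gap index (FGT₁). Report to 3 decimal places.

0.286

Poor units: KSh 26,000, KSh 28,000, KSh 78,000 (q = 3 of N = 5).
Gap ratios (z−y)/z: (84000−26000)/84000 = 0.6905; (84000−28000)/84000 = 0.6667; (84000−78000)/84000 = 0.0714.
Σ = 1.428571. Dividing by the full population N = 5 gives P₁ = 0.286.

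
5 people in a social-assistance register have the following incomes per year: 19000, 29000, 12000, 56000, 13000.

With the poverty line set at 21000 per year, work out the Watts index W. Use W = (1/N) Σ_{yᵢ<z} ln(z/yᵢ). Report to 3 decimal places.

Below the line: 12000, 13000, 19000 (q = 3 of N = 5).
Log gaps: ln(21000/12000) = 0.5596; ln(21000/13000) = 0.4796; ln(21000/19000) = 0.1001.
W = 1.139272 / 5 = 0.228.

0.228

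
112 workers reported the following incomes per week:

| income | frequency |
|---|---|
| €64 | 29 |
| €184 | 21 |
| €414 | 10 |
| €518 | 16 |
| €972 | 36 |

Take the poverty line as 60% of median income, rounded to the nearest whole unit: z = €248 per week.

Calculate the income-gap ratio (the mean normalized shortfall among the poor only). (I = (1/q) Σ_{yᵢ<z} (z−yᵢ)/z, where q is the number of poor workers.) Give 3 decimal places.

0.539

Poor units: 29×€64, 21×€184 (q = 50 of N = 112).
Shortfall ratios (z−y)/z: 0.7419 (×29), 0.2581 (×21); sum = 26.935484.
The income-gap ratio divides by q (the poor only): 26.935484 / 50 = 0.539.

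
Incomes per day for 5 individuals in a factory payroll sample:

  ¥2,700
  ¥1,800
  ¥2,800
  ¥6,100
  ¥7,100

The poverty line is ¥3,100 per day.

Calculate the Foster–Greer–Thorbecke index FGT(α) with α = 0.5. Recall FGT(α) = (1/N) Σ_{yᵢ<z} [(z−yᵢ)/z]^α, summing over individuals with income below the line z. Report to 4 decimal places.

Poor units: ¥1,800, ¥2,700, ¥2,800 (q = 3 of N = 5).
Shortfall ratios: (3100−1800)/3100 = 0.4194; (3100−2700)/3100 = 0.1290; (3100−2800)/3100 = 0.0968.
Raised to α = 0.5: 0.64758; 0.35921; 0.31109.
Sum = 1.317872; FGT(0.5) = 1.317872 / 5 = 0.2636.

0.2636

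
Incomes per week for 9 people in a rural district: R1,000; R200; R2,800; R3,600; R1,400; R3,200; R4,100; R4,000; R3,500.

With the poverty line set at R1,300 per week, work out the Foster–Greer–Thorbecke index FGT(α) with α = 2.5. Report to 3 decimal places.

Incomes under z: R200, R1,000 (q = 2 of N = 9).
Gap ratios (z−y)/z: (1300−200)/1300 = 0.8462; (1300−1000)/1300 = 0.2308.
Raised to α = 2.5: 0.65860; 0.02558.
Sum = 0.684185; FGT(2.5) = 0.684185 / 9 = 0.076.

0.076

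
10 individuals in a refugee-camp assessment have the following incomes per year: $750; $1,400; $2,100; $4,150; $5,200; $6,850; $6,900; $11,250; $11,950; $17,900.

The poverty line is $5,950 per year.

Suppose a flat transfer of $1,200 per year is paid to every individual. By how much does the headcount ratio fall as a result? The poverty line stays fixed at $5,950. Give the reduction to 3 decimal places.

Before: below the line — $750, $1,400, $2,100, $4,150, $5,200; headcount ratio = 0.50000.
After the $1,200 transfer: below the line — $1,950, $2,600, $3,300, $5,350; headcount ratio = 0.40000.
Reduction = 0.50000 − 0.40000 = 0.100.

0.100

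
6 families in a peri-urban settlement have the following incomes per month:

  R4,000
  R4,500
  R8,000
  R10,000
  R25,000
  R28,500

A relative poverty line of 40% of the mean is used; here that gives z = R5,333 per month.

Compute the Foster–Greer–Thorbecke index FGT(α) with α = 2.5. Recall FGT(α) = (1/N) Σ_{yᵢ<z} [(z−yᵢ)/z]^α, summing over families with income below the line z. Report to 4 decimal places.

Poor units: R4,000, R4,500 (q = 2 of N = 6).
Relative gaps: (5333−4000)/5333 = 0.2500; (5333−4500)/5333 = 0.1562.
Raised to α = 2.5: 0.03124; 0.00964.
Sum = 0.040878; FGT(2.5) = 0.040878 / 6 = 0.0068.

0.0068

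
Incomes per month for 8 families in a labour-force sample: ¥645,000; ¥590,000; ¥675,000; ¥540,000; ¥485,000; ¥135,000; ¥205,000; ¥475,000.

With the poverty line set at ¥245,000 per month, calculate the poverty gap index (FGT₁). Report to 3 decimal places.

Incomes under z: ¥135,000, ¥205,000 (q = 2 of N = 8).
Gap ratios (z−y)/z: (245000−135000)/245000 = 0.4490; (245000−205000)/245000 = 0.1633.
Σ = 0.612245. Dividing by the full population N = 8 gives P₁ = 0.077.

0.077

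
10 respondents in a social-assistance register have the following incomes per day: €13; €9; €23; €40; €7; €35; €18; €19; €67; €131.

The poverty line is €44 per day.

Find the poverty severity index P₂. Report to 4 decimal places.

Incomes under z: €7, €9, €13, €18, €19, €23, €35, €40 (q = 8 of N = 10).
Shortfall ratios: (44−7)/44 = 0.8409; (44−9)/44 = 0.7955; (44−13)/44 = 0.7045; (44−18)/44 = 0.5909; (44−19)/44 = 0.5682; (44−23)/44 = 0.4773; (44−35)/44 = 0.2045; (44−40)/44 = 0.0909.
Squared: 0.7071; 0.6327; 0.4964; 0.3492; 0.3228; 0.2278; 0.0418; 0.0083.
Sum = 2.786157; P₂ = 2.786157 / 10 = 0.2786.

0.2786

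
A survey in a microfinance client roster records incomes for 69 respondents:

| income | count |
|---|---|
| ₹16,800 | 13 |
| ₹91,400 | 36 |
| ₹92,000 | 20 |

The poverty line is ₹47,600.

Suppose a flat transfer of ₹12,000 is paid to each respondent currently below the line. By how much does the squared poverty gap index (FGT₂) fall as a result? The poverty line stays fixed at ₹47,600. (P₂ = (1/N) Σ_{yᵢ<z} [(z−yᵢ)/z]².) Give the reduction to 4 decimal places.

Before: below the line — 13×₹16,800; squared poverty gap index (FGT₂) = 0.078883.
After the ₹12,000 transfer: below the line — 13×₹28,800; squared poverty gap index (FGT₂) = 0.029390.
Reduction = 0.078883 − 0.029390 = 0.0495.

0.0495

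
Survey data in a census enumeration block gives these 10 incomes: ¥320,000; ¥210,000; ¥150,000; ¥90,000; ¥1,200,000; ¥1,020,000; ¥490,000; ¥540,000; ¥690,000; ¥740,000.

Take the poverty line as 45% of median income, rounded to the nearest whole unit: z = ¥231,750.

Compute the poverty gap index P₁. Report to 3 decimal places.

0.106

Below the line: ¥90,000, ¥150,000, ¥210,000 (q = 3 of N = 10).
Gap ratios (z−y)/z: (231750−90000)/231750 = 0.6117; (231750−150000)/231750 = 0.3528; (231750−210000)/231750 = 0.0939.
Sum of shortfalls = 1.058252; P₁ averages over all N: 1.058252 / 10 = 0.106.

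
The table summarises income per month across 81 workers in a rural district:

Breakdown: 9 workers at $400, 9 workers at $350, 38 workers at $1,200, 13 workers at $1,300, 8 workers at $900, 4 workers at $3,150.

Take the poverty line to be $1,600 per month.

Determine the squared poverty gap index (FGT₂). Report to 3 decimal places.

0.184

Poor units: 9×$350, 9×$400, 8×$900, 38×$1,200, 13×$1,300 (q = 77 of N = 81).
Normalized shortfalls: (1600−350)/1600 = 0.7812 (×9); (1600−400)/1600 = 0.7500 (×9); (1600−900)/1600 = 0.4375 (×8); (1600−1200)/1600 = 0.2500 (×38); (1600−1300)/1600 = 0.1875 (×13).
Squared: 0.6104 (×9); 0.5625 (×9); 0.1914 (×8); 0.0625 (×38); 0.0352 (×13).
Sum = 14.918945; P₂ = 14.918945 / 81 = 0.184.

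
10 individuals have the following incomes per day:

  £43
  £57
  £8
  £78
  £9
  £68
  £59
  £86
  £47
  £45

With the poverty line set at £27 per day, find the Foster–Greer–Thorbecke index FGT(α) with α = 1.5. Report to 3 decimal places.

0.113

Below z: £8, £9 (q = 2 of N = 10).
Relative gaps: (27−8)/27 = 0.7037; (27−9)/27 = 0.6667.
Raised to α = 1.5: 0.59032; 0.54433.
Sum = 1.134647; FGT(1.5) = 1.134647 / 10 = 0.113.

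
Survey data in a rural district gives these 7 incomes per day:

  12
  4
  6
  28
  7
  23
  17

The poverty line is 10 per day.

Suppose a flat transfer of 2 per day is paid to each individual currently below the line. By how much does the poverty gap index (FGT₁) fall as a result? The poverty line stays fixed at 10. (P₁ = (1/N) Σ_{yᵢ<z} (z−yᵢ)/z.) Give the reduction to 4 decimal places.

0.0857

Before: below the line — 4, 6, 7; poverty gap index (FGT₁) = 0.185714.
After the 2 transfer: below the line — 6, 8, 9; poverty gap index (FGT₁) = 0.100000.
Reduction = 0.185714 − 0.100000 = 0.0857.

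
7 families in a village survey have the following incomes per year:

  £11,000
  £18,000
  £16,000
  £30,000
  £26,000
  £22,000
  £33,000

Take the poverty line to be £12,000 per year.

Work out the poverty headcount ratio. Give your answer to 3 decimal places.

0.143

1 of the 7 families have income below £12,000.
H = 1/7 = 0.143.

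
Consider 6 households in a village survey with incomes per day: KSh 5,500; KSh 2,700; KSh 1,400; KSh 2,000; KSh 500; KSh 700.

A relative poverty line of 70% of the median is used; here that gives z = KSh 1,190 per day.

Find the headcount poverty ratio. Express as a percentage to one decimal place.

2 of the 6 households have income below KSh 1,190.
H = 2/6 = 33.3%.

33.3%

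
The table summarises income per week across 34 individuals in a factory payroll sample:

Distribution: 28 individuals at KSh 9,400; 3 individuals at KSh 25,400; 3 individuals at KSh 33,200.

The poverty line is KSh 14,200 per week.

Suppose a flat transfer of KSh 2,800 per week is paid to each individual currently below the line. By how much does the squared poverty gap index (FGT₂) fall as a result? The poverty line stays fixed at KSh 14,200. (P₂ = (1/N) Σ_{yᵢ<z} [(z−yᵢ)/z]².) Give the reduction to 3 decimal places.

Before: below the line — 28×KSh 9,400; squared poverty gap index (FGT₂) = 0.09410.
After the KSh 2,800 transfer: below the line — 28×KSh 12,200; squared poverty gap index (FGT₂) = 0.01634.
Reduction = 0.09410 − 0.01634 = 0.078.

0.078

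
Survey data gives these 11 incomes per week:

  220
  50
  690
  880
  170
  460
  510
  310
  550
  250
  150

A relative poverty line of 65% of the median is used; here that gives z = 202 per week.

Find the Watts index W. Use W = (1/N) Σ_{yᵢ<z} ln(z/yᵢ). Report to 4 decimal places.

0.1697

Below the line: 50, 150, 170 (q = 3 of N = 11).
Log gaps: ln(202/50) = 1.3962; ln(202/150) = 0.2976; ln(202/170) = 0.1725.
W = 1.866346 / 11 = 0.1697.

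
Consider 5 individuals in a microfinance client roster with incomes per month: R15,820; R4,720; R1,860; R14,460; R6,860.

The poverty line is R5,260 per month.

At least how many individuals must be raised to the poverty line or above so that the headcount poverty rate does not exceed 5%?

Currently q = 2 of N = 5 are below the line (H = 0.400).
A headcount ratio of at most 5% allows at most ⌊0.05 × 5⌋ = 0 poor individuals.
So at least 2 − 0 = 2 must be lifted.

2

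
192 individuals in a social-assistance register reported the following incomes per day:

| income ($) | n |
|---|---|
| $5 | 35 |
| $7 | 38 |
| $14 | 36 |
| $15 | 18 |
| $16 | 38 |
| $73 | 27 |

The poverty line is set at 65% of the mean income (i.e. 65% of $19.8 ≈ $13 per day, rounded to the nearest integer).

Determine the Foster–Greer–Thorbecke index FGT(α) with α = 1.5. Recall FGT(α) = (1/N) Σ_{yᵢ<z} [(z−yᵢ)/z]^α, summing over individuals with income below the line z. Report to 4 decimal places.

0.1501

Incomes under z: 35×$5, 38×$7 (q = 73 of N = 192).
Relative gaps: (13−5)/13 = 0.6154 (×35); (13−7)/13 = 0.4615 (×38).
Raised to α = 1.5: 0.48275 (×35); 0.31355 (×38).
Sum = 28.811198; FGT(1.5) = 28.811198 / 192 = 0.1501.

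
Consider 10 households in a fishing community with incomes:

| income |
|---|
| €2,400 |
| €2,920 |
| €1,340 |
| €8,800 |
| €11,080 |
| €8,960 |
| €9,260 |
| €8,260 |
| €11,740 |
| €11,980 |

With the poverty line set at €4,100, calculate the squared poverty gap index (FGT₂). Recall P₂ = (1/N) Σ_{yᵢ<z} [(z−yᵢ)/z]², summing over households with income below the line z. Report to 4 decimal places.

0.0708

Poor units: €1,340, €2,400, €2,920 (q = 3 of N = 10).
Relative gaps: (4100−1340)/4100 = 0.6732; (4100−2400)/4100 = 0.4146; (4100−2920)/4100 = 0.2878.
Squared: 0.4532; 0.1719; 0.0828.
Sum = 0.707912; P₂ = 0.707912 / 10 = 0.0708.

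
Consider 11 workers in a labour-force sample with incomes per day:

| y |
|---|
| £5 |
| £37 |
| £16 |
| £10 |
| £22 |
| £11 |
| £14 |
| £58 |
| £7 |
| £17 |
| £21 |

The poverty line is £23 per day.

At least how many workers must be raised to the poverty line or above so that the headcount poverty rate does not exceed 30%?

6

9 of the 11 workers are poor, so H = 9/11 = 0.818.
A headcount ratio of at most 30% allows at most ⌊0.30 × 11⌋ = 3 poor workers.
So at least 9 − 3 = 6 must be lifted.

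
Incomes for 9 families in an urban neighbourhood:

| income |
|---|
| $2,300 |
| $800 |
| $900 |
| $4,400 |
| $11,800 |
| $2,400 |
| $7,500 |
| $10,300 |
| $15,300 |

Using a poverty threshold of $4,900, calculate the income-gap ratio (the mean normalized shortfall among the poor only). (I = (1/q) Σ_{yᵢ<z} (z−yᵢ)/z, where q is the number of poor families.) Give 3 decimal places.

0.559

Below z: $800, $900, $2,300, $2,400, $4,400 (q = 5 of N = 9).
Shortfall ratios (z−y)/z: 0.8367, 0.8163, 0.5306, 0.5102, 0.1020; sum = 2.795918.
The income-gap ratio divides by q (the poor only): 2.795918 / 5 = 0.559.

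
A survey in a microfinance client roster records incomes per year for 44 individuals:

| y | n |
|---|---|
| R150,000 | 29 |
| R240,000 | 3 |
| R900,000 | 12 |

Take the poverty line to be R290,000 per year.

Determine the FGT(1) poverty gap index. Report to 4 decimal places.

0.3299

Poor units: 29×R150,000, 3×R240,000 (q = 32 of N = 44).
Gap ratios (z−y)/z: (290000−150000)/290000 = 0.4828 (×29); (290000−240000)/290000 = 0.1724 (×3).
Σ = 14.517241. Dividing by the full population N = 44 gives P₁ = 0.3299.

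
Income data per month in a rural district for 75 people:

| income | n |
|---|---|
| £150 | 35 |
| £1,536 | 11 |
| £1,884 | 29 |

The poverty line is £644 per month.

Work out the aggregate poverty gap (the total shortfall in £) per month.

£17,290

Incomes under z: 35×£150 (q = 35 of N = 75).
Individual gaps: 35×(644−150) = 17290.
Aggregate gap = £17,290.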